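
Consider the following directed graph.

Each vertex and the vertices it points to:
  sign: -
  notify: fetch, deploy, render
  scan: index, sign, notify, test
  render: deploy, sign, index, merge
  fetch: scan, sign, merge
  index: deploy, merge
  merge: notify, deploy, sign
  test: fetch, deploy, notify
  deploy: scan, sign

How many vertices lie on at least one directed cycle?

8

A vertex is on a directed cycle iff it belongs to a strongly connected component of size ≥ 2 (or has a self-loop).
The vertices on cycles are {scan, test, fetch, index, merge, deploy, notify, render} — 8 in total.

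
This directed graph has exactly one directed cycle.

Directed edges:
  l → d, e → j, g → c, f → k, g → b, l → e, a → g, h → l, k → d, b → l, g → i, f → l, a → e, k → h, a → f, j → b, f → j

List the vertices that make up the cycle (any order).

DFS with gray/black marking from j:
j gray
  b gray
    l gray
      d gray
      d black
      e gray
        e→j: j is gray → back edge
Back edge closes the cycle j → b → l → e → j; its vertices are {b, e, j, l}.

b, e, j, l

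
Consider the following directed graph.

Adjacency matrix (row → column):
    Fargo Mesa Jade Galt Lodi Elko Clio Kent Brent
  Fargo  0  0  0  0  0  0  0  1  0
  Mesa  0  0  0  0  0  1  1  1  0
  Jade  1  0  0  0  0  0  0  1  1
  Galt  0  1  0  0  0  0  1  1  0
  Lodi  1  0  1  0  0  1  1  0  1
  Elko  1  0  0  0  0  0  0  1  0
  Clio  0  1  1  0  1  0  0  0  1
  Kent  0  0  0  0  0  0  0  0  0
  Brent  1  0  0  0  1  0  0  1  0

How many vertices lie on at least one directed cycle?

A vertex is on a directed cycle iff it belongs to a strongly connected component of size ≥ 2 (or has a self-loop).
The vertices on cycles are {Clio, Jade, Lodi, Mesa, Brent} — 5 in total.

5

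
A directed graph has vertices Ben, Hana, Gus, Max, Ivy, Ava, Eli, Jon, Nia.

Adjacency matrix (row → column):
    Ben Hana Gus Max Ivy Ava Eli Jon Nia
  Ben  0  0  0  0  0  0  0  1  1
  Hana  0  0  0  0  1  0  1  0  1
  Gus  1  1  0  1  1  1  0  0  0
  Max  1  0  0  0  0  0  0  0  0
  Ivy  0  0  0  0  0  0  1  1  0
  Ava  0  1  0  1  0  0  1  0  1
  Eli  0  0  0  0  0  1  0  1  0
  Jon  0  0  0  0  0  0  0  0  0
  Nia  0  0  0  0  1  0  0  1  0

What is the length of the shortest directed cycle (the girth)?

For each vertex v, BFS finds the shortest path from v back to v.
The shortest such closed walk is Ava → Eli → Ava, length 2.

2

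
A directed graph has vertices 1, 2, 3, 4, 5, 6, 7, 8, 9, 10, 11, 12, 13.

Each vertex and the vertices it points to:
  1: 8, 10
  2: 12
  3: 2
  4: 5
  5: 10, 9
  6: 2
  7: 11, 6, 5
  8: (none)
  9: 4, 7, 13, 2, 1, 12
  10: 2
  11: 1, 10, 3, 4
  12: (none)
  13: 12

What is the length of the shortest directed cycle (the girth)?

3

For each vertex v, BFS finds the shortest path from v back to v.
The shortest such closed walk is 9 → 4 → 5 → 9, length 3.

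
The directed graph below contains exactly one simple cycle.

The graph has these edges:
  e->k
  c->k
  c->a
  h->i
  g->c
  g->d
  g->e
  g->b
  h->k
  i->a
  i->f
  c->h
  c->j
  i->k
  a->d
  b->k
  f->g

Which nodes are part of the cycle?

DFS with gray/black marking from f:
f gray
  g gray
    d gray
    d black
    b gray
      k gray
      k black
    b black
    c gray
      j gray
      j black
      c→k: k black — skip
      a gray
        a→d: d black — skip
      a black
      h gray
        i gray
          i→a: a black — skip
          i→k: k black — skip
          i→f: f is gray → back edge
Back edge closes the cycle f → g → c → h → i → f; its vertices are {c, f, g, h, i}.

c, f, g, h, i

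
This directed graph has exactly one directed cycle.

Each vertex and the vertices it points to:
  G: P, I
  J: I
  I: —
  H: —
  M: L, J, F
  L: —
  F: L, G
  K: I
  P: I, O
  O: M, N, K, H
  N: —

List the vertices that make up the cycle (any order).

DFS with gray/black marking from O:
O gray
  M gray
    L gray
    L black
    J gray
      I gray
      I black
    J black
    F gray
      F→L: L black — skip
      G gray
        P gray
          P→I: I black — skip
          P→O: O is gray → back edge
Back edge closes the cycle O → M → F → G → P → O; its vertices are {F, G, M, O, P}.

F, G, M, O, P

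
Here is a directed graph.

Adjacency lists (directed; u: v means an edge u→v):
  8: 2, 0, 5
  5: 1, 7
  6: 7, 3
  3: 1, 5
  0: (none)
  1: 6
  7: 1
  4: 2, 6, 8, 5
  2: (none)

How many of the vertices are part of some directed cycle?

5

A vertex is on a directed cycle iff it belongs to a strongly connected component of size ≥ 2 (or has a self-loop).
The vertices on cycles are {1, 3, 5, 6, 7} — 5 in total.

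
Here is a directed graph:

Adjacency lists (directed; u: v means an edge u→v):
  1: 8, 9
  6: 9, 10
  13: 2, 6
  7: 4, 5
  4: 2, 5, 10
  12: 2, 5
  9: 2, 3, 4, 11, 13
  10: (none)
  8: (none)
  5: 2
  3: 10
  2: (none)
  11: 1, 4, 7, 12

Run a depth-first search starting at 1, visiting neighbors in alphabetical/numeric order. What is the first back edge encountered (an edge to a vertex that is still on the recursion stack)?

DFS from 1 (visiting neighbors in alphabetical/numeric order); mark gray on enter, black on exit:
1 gray
  8 gray
  8 black
  9 gray
    2 gray
    2 black
    3 gray
      10 gray
      10 black
    3 black
    4 gray
      4→2: 2 black — skip
      5 gray
        5→2: 2 black — skip
      5 black
      4→10: 10 black — skip
    4 black
    11 gray
      11→1: 1 is gray → back edge
First back edge: 11 → 1.

11->1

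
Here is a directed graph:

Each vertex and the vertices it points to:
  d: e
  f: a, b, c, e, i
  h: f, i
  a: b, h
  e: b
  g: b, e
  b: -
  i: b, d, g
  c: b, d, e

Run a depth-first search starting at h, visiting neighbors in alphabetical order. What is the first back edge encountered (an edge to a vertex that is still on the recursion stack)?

a→h

DFS from h (visiting neighbors in alphabetical order); mark gray on enter, black on exit:
h gray
  f gray
    a gray
      b gray
      b black
      a→h: h is gray → back edge
First back edge: a → h.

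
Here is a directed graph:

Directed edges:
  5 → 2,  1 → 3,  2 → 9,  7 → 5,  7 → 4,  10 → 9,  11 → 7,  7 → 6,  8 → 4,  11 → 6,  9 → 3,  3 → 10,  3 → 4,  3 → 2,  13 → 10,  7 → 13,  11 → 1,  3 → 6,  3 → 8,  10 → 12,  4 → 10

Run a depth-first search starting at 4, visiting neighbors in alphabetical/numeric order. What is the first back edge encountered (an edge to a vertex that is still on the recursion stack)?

DFS from 4 (visiting neighbors in alphabetical/numeric order); mark gray on enter, black on exit:
4 gray
  10 gray
    9 gray
      3 gray
        2 gray
          2→9: 9 is gray → back edge
First back edge: 2 → 9.

2→9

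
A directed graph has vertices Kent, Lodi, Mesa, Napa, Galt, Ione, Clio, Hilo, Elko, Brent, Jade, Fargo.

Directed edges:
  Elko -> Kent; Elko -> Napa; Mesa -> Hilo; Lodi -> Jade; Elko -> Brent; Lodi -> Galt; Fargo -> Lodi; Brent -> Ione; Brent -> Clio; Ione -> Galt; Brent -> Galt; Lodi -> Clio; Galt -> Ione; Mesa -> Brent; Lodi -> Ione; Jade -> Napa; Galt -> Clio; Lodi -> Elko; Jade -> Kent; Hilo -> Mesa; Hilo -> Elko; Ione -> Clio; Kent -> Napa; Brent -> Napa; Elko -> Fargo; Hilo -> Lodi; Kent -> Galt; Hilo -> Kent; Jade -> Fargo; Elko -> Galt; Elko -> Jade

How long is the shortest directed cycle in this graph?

For each vertex v, BFS finds the shortest path from v back to v.
The shortest such closed walk is Hilo → Mesa → Hilo, length 2.

2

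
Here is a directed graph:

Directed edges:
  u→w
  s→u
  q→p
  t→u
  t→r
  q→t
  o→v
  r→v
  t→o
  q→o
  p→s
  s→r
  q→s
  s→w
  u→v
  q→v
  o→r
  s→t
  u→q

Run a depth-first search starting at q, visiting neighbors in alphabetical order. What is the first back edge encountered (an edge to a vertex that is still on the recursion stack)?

u->q

DFS from q (visiting neighbors in alphabetical order); mark gray on enter, black on exit:
q gray
  o gray
    r gray
      v gray
      v black
    r black
    o→v: v black — skip
  o black
  p gray
    s gray
      s→r: r black — skip
      t gray
        t→o: o black — skip
        t→r: r black — skip
        u gray
          u→q: q is gray → back edge
First back edge: u → q.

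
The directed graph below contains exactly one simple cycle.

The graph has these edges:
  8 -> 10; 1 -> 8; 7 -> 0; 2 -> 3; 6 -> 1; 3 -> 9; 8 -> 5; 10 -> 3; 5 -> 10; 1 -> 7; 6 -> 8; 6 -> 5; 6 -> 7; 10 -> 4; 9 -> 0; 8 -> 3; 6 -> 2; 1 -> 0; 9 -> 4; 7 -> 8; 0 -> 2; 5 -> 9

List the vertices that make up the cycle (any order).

0, 2, 3, 9

DFS with gray/black marking from 2:
2 gray
  3 gray
    9 gray
      0 gray
        0→2: 2 is gray → back edge
Back edge closes the cycle 2 → 3 → 9 → 0 → 2; its vertices are {0, 2, 3, 9}.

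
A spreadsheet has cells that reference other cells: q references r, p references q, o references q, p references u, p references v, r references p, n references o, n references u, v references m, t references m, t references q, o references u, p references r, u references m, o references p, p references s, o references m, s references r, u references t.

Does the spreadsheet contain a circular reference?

Yes

DFS with white/gray/black marking, starting from n:
n gray
  o gray
    p gray
      s gray
        r gray
          r→p: p is gray → back edge
Back edge found, so a cycle exists: p → s → r → p.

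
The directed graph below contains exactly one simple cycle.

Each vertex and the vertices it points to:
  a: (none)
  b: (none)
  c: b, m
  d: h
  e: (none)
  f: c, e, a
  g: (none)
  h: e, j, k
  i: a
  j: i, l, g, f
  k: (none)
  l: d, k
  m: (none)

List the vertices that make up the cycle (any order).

d, h, j, l

DFS with gray/black marking from h:
h gray
  e gray
  e black
  j gray
    i gray
      a gray
      a black
    i black
    l gray
      d gray
        d→h: h is gray → back edge
Back edge closes the cycle h → j → l → d → h; its vertices are {d, h, j, l}.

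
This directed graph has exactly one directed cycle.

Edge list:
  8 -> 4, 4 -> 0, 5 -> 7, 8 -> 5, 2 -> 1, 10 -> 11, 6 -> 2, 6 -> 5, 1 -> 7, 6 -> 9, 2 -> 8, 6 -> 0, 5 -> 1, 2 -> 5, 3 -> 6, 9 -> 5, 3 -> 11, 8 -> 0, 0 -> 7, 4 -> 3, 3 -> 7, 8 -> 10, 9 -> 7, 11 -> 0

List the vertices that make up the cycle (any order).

2, 3, 4, 6, 8

DFS with gray/black marking from 8:
8 gray
  10 gray
    11 gray
      0 gray
        7 gray
        7 black
      0 black
    11 black
  10 black
  8→0: 0 black — skip
  5 gray
    5→7: 7 black — skip
    1 gray
      1→7: 7 black — skip
    1 black
  5 black
  4 gray
    4→0: 0 black — skip
    3 gray
      3→11: 11 black — skip
      6 gray
        9 gray
          9→5: 5 black — skip
          9→7: 7 black — skip
        9 black
        6→5: 5 black — skip
        6→0: 0 black — skip
        2 gray
          2→5: 5 black — skip
          2→8: 8 is gray → back edge
Back edge closes the cycle 8 → 4 → 3 → 6 → 2 → 8; its vertices are {2, 3, 4, 6, 8}.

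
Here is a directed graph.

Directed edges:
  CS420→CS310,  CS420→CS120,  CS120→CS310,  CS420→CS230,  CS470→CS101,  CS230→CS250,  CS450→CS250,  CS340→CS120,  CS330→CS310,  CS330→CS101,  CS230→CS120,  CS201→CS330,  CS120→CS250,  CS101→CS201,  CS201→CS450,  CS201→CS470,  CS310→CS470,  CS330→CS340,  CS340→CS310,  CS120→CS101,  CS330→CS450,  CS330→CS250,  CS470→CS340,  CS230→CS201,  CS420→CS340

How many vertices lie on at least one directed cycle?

A vertex is on a directed cycle iff it belongs to a strongly connected component of size ≥ 2 (or has a self-loop).
The vertices on cycles are {CS101, CS120, CS201, CS310, CS330, CS340, CS470} — 7 in total.

7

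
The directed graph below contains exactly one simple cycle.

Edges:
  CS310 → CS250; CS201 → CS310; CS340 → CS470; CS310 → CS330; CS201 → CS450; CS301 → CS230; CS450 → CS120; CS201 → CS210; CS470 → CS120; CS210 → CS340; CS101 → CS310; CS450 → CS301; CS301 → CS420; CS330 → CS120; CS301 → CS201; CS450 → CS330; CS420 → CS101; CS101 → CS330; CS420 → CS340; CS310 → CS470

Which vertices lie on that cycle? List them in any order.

CS201, CS301, CS450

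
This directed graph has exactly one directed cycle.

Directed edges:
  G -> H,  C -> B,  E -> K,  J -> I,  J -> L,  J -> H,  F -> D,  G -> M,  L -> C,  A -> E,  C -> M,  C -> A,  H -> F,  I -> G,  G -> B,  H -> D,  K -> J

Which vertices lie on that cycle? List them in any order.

A, C, E, J, K, L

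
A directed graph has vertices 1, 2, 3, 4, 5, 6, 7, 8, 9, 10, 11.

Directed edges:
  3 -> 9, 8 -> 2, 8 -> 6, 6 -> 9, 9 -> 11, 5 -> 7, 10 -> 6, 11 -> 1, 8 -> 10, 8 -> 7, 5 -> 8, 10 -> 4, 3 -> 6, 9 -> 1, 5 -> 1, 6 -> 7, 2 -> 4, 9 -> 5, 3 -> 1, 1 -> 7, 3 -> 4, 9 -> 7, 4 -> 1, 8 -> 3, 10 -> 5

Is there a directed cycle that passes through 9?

Yes

9 is on a cycle iff 9 can reach itself via ≥1 edge.
9 → 5 → 8 → 6 → 9 — yes.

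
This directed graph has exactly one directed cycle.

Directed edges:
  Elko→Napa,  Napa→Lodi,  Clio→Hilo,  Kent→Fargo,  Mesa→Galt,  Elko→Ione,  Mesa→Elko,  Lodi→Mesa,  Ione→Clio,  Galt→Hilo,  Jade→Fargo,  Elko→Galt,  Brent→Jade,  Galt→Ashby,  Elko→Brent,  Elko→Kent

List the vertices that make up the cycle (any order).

DFS with gray/black marking from Mesa:
Mesa gray
  Elko gray
    Kent gray
      Fargo gray
      Fargo black
    Kent black
    Brent gray
      Jade gray
        Jade→Fargo: Fargo black — skip
      Jade black
    Brent black
    Galt gray
      Hilo gray
      Hilo black
      Ashby gray
      Ashby black
    Galt black
    Napa gray
      Lodi gray
        Lodi→Mesa: Mesa is gray → back edge
Back edge closes the cycle Mesa → Elko → Napa → Lodi → Mesa; its vertices are {Elko, Lodi, Mesa, Napa}.

Elko, Lodi, Mesa, Napa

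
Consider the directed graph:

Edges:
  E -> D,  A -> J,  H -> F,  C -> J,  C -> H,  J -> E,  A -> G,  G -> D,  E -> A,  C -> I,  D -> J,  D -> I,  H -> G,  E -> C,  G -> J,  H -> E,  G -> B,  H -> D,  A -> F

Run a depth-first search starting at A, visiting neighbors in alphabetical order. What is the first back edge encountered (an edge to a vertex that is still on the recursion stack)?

E->A

DFS from A (visiting neighbors in alphabetical order); mark gray on enter, black on exit:
A gray
  F gray
  F black
  G gray
    B gray
    B black
    D gray
      I gray
      I black
      J gray
        E gray
          E→A: A is gray → back edge
First back edge: E → A.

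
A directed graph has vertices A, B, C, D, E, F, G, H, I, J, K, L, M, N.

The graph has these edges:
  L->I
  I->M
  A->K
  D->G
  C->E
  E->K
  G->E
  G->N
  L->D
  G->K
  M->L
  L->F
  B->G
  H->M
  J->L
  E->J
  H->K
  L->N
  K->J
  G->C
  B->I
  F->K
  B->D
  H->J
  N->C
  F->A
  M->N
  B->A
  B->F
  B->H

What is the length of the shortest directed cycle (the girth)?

3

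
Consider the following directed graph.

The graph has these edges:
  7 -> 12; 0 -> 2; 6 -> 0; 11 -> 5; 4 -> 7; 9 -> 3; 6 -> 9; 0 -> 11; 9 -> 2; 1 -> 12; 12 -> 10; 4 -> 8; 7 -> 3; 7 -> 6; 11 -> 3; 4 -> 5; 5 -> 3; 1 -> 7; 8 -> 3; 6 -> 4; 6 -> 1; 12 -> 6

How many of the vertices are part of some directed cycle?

A vertex is on a directed cycle iff it belongs to a strongly connected component of size ≥ 2 (or has a self-loop).
The vertices on cycles are {1, 4, 6, 7, 12} — 5 in total.

5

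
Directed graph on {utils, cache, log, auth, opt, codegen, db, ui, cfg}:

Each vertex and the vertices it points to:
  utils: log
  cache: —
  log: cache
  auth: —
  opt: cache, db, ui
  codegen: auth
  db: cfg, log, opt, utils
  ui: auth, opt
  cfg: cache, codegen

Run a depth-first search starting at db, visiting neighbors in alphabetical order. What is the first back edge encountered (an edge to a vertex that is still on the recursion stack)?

opt→db

DFS from db (visiting neighbors in alphabetical order); mark gray on enter, black on exit:
db gray
  cfg gray
    cache gray
    cache black
    codegen gray
      auth gray
      auth black
    codegen black
  cfg black
  log gray
    log→cache: cache black — skip
  log black
  opt gray
    opt→cache: cache black — skip
    opt→db: db is gray → back edge
First back edge: opt → db.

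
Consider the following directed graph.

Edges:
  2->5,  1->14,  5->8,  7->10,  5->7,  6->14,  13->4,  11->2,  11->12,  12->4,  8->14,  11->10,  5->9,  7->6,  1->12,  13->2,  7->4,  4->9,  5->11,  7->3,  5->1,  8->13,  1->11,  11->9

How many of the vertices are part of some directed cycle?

A vertex is on a directed cycle iff it belongs to a strongly connected component of size ≥ 2 (or has a self-loop).
The vertices on cycles are {1, 2, 5, 8, 11, 13} — 6 in total.

6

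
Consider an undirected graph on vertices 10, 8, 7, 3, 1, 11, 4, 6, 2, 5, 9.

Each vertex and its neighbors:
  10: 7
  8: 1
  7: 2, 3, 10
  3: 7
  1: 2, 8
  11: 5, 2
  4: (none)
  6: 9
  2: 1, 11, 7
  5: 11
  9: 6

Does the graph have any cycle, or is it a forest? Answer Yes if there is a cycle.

DFS, tracking each vertex's parent; an edge to a visited non-parent vertex closes a cycle.
Start from 2:
visit 2 (parent –)
  visit 1 (parent 2)
    1–2: parent, skip
    visit 8 (parent 1)
      8–1: parent, skip
  visit 11 (parent 2)
    visit 5 (parent 11)
      5–11: parent, skip
    11–2: parent, skip
  visit 7 (parent 2)
    7–2: parent, skip
    visit 3 (parent 7)
      3–7: parent, skip
    visit 10 (parent 7)
      10–7: parent, skip
visit 4 (parent –)
visit 6 (parent –)
  visit 9 (parent 6)
    9–6: parent, skip
No non-parent visited neighbor found — the graph is a forest.

No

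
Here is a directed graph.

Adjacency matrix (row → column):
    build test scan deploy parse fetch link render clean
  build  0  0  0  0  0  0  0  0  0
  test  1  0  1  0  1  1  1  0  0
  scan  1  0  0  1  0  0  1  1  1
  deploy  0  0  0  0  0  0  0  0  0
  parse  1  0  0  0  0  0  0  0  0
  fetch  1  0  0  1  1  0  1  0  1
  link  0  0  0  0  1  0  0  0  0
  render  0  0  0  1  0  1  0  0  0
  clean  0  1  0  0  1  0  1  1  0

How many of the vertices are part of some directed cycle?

A vertex is on a directed cycle iff it belongs to a strongly connected component of size ≥ 2 (or has a self-loop).
The vertices on cycles are {scan, test, clean, fetch, render} — 5 in total.

5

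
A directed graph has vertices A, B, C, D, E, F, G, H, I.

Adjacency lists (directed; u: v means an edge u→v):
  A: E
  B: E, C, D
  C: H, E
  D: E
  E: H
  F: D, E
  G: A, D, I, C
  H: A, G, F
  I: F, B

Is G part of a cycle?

G is on a cycle iff G can reach itself via ≥1 edge.
G → C → H → G — yes.

Yes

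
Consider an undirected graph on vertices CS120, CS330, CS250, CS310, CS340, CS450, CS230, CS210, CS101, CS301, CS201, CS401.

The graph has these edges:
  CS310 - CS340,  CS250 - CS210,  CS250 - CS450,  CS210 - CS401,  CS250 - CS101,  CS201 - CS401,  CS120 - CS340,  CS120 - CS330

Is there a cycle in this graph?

No

DFS, tracking each vertex's parent; an edge to a visited non-parent vertex closes a cycle.
Start from CS101:
visit CS101 (parent –)
  visit CS250 (parent CS101)
    visit CS450 (parent CS250)
      CS450–CS250: parent, skip
    visit CS210 (parent CS250)
      visit CS401 (parent CS210)
        CS401–CS210: parent, skip
        visit CS201 (parent CS401)
          CS201–CS401: parent, skip
      CS210–CS250: parent, skip
    CS250–CS101: parent, skip
visit CS120 (parent –)
  visit CS330 (parent CS120)
    CS330–CS120: parent, skip
  visit CS340 (parent CS120)
    visit CS310 (parent CS340)
      CS310–CS340: parent, skip
    CS340–CS120: parent, skip
visit CS230 (parent –)
visit CS301 (parent –)
No non-parent visited neighbor found — the graph is a forest.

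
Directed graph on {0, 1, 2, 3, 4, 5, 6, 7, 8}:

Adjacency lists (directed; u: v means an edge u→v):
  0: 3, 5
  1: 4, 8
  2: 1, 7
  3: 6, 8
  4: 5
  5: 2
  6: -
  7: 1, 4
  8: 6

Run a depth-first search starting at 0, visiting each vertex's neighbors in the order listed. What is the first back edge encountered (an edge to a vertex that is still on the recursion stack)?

DFS from 0 (visiting each vertex's neighbors in the order listed); mark gray on enter, black on exit:
0 gray
  3 gray
    6 gray
    6 black
    8 gray
      8→6: 6 black — skip
    8 black
  3 black
  5 gray
    2 gray
      1 gray
        4 gray
          4→5: 5 is gray → back edge
First back edge: 4 → 5.

4→5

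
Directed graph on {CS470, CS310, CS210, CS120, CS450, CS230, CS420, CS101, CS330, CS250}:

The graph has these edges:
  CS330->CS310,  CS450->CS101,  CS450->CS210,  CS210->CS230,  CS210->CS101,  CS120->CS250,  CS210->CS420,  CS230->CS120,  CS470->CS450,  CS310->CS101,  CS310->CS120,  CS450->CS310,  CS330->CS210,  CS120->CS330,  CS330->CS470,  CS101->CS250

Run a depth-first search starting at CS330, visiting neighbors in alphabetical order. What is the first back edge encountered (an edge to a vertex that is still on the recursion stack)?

DFS from CS330 (visiting neighbors in alphabetical order); mark gray on enter, black on exit:
CS330 gray
  CS210 gray
    CS101 gray
      CS250 gray
      CS250 black
    CS101 black
    CS230 gray
      CS120 gray
        CS120→CS250: CS250 black — skip
        CS120→CS330: CS330 is gray → back edge
First back edge: CS120 → CS330.

CS120->CS330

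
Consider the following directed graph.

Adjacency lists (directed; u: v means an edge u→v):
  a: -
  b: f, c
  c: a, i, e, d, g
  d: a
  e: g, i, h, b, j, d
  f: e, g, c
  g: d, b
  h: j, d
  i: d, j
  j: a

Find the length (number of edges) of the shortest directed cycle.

3

For each vertex v, BFS finds the shortest path from v back to v.
The shortest such closed walk is e → b → c → e, length 3.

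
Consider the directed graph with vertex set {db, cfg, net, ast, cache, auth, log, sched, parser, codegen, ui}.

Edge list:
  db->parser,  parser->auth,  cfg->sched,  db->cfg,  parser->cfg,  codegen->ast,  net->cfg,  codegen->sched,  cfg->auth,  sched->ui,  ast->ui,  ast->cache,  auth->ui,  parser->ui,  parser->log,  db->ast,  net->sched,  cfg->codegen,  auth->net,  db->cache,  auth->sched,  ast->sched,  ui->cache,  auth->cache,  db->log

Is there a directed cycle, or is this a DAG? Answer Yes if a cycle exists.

Yes

DFS with white/gray/black marking, starting from codegen:
codegen gray
  ast gray
    cache gray
    cache black
    ui gray
      ui→cache: cache black — skip
    ui black
    sched gray
      sched→ui: ui black — skip
    sched black
  ast black
  codegen→sched: sched black — skip
codegen black
db gray
  cfg gray
    auth gray
      net gray
        net→cfg: cfg is gray → back edge
Back edge found, so a cycle exists: cfg → auth → net → cfg.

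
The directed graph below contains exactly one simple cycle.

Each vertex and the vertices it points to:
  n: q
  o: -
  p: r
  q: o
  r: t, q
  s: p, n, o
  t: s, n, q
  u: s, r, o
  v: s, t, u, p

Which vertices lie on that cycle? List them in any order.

p, r, s, t

DFS with gray/black marking from p:
p gray
  r gray
    t gray
      s gray
        s→p: p is gray → back edge
Back edge closes the cycle p → r → t → s → p; its vertices are {p, r, s, t}.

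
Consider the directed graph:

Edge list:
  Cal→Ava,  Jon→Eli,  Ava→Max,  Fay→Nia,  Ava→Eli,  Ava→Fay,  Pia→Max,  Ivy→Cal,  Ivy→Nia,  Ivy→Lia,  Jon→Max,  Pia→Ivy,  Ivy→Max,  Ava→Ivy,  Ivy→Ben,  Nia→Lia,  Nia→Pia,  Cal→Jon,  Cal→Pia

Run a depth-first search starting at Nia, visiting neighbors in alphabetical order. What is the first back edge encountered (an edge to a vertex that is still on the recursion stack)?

Fay->Nia

DFS from Nia (visiting neighbors in alphabetical order); mark gray on enter, black on exit:
Nia gray
  Lia gray
  Lia black
  Pia gray
    Ivy gray
      Ben gray
      Ben black
      Cal gray
        Ava gray
          Eli gray
          Eli black
          Fay gray
            Fay→Nia: Nia is gray → back edge
First back edge: Fay → Nia.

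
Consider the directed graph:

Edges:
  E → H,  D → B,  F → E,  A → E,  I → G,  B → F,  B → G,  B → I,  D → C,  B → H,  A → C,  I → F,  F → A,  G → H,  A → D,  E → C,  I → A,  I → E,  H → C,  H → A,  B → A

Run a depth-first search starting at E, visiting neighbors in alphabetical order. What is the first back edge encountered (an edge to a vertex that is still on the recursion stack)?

B->A

DFS from E (visiting neighbors in alphabetical order); mark gray on enter, black on exit:
E gray
  C gray
  C black
  H gray
    A gray
      A→C: C black — skip
      D gray
        B gray
          B→A: A is gray → back edge
First back edge: B → A.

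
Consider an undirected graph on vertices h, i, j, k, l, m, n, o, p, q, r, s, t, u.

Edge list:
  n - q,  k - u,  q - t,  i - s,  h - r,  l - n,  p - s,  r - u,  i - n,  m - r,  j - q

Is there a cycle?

No

DFS, tracking each vertex's parent; an edge to a visited non-parent vertex closes a cycle.
Start from i:
visit i (parent –)
  visit s (parent i)
    s–i: parent, skip
    visit p (parent s)
      p–s: parent, skip
  visit n (parent i)
    n–i: parent, skip
    visit l (parent n)
      l–n: parent, skip
    visit q (parent n)
      visit j (parent q)
        j–q: parent, skip
      q–n: parent, skip
      visit t (parent q)
        t–q: parent, skip
visit h (parent –)
  visit r (parent h)
    visit m (parent r)
      m–r: parent, skip
    visit u (parent r)
      visit k (parent u)
        k–u: parent, skip
      u–r: parent, skip
    r–h: parent, skip
visit o (parent –)
No non-parent visited neighbor found — the graph is a forest.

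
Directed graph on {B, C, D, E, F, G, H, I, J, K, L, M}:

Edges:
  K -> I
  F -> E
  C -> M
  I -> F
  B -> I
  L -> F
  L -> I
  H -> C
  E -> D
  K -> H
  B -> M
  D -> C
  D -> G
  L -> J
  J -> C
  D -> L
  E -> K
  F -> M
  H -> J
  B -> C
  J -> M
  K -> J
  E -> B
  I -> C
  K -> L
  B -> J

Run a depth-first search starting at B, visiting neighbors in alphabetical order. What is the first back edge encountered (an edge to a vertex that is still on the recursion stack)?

E->B

DFS from B (visiting neighbors in alphabetical order); mark gray on enter, black on exit:
B gray
  C gray
    M gray
    M black
  C black
  I gray
    I→C: C black — skip
    F gray
      E gray
        E→B: B is gray → back edge
First back edge: E → B.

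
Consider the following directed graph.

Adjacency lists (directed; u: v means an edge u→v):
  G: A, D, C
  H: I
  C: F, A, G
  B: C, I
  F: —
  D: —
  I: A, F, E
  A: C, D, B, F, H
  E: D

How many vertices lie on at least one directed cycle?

6

A vertex is on a directed cycle iff it belongs to a strongly connected component of size ≥ 2 (or has a self-loop).
The vertices on cycles are {A, B, C, G, H, I} — 6 in total.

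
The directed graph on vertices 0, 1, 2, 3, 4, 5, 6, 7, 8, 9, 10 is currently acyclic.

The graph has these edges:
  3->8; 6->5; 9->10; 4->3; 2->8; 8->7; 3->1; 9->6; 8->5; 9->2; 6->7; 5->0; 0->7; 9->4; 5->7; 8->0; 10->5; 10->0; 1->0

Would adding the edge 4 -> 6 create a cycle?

No

Adding 4→6 creates a cycle iff 6 can already reach 4.
Explore from 6: no path reaches 4. The graph stays acyclic.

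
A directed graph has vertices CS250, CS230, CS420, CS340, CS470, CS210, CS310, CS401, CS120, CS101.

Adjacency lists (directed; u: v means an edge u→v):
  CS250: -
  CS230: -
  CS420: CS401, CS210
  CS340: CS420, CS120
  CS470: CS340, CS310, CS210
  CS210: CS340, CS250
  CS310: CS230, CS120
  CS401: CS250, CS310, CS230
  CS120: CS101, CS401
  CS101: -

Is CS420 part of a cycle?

Yes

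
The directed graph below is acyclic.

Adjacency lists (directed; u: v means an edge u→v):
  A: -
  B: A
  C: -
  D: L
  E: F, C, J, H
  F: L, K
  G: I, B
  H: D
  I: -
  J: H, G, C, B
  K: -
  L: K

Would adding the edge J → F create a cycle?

Adding J→F creates a cycle iff F can already reach J.
Explore from F: no path reaches J. The graph stays acyclic.

No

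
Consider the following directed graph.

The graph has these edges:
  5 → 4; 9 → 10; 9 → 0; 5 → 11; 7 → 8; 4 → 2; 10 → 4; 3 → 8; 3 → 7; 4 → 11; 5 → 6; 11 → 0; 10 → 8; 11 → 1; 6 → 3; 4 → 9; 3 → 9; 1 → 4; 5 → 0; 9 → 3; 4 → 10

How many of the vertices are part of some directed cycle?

6

A vertex is on a directed cycle iff it belongs to a strongly connected component of size ≥ 2 (or has a self-loop).
The vertices on cycles are {1, 3, 4, 9, 10, 11} — 6 in total.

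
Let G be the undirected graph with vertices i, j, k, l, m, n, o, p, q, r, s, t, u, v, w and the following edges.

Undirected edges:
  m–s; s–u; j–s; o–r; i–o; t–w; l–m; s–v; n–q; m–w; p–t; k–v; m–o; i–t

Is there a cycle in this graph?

Yes

DFS, tracking each vertex's parent; an edge to a visited non-parent vertex closes a cycle.
Start from k:
visit k (parent –)
  visit v (parent k)
    visit s (parent v)
      visit u (parent s)
        u–s: parent, skip
      s–v: parent, skip
      visit m (parent s)
        m–s: parent, skip
        visit o (parent m)
          o–m: parent, skip
          visit r (parent o)
            r–o: parent, skip
          visit i (parent o)
            i–o: parent, skip
            visit t (parent i)
              visit p (parent t)
                p–t: parent, skip
              t–i: parent, skip
              visit w (parent t)
                w–m: m visited and ≠ parent → cycle
Cycle: m – o – i – t – w – m.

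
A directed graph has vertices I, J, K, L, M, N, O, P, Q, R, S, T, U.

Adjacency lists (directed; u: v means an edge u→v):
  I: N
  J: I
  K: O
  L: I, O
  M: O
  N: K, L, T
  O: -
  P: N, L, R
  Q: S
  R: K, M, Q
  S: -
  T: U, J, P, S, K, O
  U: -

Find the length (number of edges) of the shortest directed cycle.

For each vertex v, BFS finds the shortest path from v back to v.
The shortest such closed walk is P → N → T → P, length 3.

3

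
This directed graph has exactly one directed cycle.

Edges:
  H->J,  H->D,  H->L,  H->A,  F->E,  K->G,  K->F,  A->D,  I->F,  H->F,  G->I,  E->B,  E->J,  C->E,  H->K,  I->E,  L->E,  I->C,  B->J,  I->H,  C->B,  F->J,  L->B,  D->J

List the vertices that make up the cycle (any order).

G, H, I, K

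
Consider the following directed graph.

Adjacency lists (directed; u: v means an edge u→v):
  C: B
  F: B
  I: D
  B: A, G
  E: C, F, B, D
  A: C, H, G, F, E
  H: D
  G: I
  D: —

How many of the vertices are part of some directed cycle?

A vertex is on a directed cycle iff it belongs to a strongly connected component of size ≥ 2 (or has a self-loop).
The vertices on cycles are {A, B, C, E, F} — 5 in total.

5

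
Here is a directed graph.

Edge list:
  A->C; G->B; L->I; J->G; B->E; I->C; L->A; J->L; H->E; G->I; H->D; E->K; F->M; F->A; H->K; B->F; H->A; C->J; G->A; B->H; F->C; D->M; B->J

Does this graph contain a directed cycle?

Yes

DFS with white/gray/black marking, starting from J:
J gray
  G gray
    A gray
      C gray
        C→J: J is gray → back edge
Back edge found, so a cycle exists: J → G → A → C → J.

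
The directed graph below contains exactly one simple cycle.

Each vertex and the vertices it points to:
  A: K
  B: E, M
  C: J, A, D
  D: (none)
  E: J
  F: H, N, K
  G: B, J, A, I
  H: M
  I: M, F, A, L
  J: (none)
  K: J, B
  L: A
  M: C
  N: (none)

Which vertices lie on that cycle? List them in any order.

A, B, C, K, M

DFS with gray/black marking from B:
B gray
  E gray
    J gray
    J black
  E black
  M gray
    C gray
      C→J: J black — skip
      A gray
        K gray
          K→J: J black — skip
          K→B: B is gray → back edge
Back edge closes the cycle B → M → C → A → K → B; its vertices are {A, B, C, K, M}.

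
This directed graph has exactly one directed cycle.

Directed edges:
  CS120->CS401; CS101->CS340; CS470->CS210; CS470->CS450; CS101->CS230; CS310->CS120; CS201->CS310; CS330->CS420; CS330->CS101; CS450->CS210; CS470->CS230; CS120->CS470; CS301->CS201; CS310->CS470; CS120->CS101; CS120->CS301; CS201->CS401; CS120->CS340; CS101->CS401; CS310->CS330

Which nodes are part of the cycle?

CS120, CS201, CS301, CS310

DFS with gray/black marking from CS310:
CS310 gray
  CS330 gray
    CS420 gray
    CS420 black
    CS101 gray
      CS401 gray
      CS401 black
      CS230 gray
      CS230 black
      CS340 gray
      CS340 black
    CS101 black
  CS330 black
  CS470 gray
    CS470→CS230: CS230 black — skip
    CS450 gray
      CS210 gray
      CS210 black
    CS450 black
    CS470→CS210: CS210 black — skip
  CS470 black
  CS120 gray
    CS120→CS101: CS101 black — skip
    CS120→CS401: CS401 black — skip
    CS301 gray
      CS201 gray
        CS201→CS401: CS401 black — skip
        CS201→CS310: CS310 is gray → back edge
Back edge closes the cycle CS310 → CS120 → CS301 → CS201 → CS310; its vertices are {CS120, CS201, CS301, CS310}.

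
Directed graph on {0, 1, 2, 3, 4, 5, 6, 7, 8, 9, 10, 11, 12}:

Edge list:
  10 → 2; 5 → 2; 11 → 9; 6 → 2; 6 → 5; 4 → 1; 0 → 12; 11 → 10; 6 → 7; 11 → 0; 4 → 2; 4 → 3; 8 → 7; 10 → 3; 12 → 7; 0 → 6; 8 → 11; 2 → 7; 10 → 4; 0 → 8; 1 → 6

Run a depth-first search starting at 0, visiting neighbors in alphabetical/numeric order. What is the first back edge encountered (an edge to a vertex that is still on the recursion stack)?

DFS from 0 (visiting neighbors in alphabetical/numeric order); mark gray on enter, black on exit:
0 gray
  6 gray
    2 gray
      7 gray
      7 black
    2 black
    5 gray
      5→2: 2 black — skip
    5 black
    6→7: 7 black — skip
  6 black
  8 gray
    8→7: 7 black — skip
    11 gray
      11→0: 0 is gray → back edge
First back edge: 11 → 0.

11→0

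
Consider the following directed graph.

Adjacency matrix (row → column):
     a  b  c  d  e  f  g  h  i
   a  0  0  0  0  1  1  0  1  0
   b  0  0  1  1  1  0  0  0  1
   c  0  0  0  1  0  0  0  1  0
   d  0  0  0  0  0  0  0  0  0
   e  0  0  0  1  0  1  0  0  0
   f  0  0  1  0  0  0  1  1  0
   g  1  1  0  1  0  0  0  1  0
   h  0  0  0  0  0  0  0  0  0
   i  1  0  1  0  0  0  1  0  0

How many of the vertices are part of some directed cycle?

6

A vertex is on a directed cycle iff it belongs to a strongly connected component of size ≥ 2 (or has a self-loop).
The vertices on cycles are {a, b, e, f, g, i} — 6 in total.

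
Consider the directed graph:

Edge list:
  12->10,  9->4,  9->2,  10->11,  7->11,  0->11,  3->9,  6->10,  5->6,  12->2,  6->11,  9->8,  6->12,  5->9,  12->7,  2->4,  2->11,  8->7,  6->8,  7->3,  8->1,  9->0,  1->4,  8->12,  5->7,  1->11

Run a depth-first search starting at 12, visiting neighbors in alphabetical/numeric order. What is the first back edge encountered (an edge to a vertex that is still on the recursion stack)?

8→7

DFS from 12 (visiting neighbors in alphabetical/numeric order); mark gray on enter, black on exit:
12 gray
  2 gray
    4 gray
    4 black
    11 gray
    11 black
  2 black
  7 gray
    3 gray
      9 gray
        0 gray
          0→11: 11 black — skip
        0 black
        9→2: 2 black — skip
        9→4: 4 black — skip
        8 gray
          1 gray
            1→4: 4 black — skip
            1→11: 11 black — skip
          1 black
          8→7: 7 is gray → back edge
First back edge: 8 → 7.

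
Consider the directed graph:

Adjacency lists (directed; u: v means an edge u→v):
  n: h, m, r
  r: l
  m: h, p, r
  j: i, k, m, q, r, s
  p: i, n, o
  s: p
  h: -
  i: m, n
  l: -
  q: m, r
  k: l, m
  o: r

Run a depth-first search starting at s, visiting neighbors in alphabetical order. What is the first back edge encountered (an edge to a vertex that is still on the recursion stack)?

DFS from s (visiting neighbors in alphabetical order); mark gray on enter, black on exit:
s gray
  p gray
    i gray
      m gray
        h gray
        h black
        m→p: p is gray → back edge
First back edge: m → p.

m->p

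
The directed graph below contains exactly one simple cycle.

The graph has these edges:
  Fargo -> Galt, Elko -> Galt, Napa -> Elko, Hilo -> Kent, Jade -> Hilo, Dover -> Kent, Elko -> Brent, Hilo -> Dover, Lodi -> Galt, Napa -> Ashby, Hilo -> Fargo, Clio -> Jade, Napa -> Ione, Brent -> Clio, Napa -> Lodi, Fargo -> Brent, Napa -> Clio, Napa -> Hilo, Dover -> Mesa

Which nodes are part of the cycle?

DFS with gray/black marking from Clio:
Clio gray
  Jade gray
    Hilo gray
      Dover gray
        Mesa gray
        Mesa black
        Kent gray
        Kent black
      Dover black
      Fargo gray
        Galt gray
        Galt black
        Brent gray
          Brent→Clio: Clio is gray → back edge
Back edge closes the cycle Clio → Jade → Hilo → Fargo → Brent → Clio; its vertices are {Clio, Hilo, Jade, Brent, Fargo}.

Clio, Hilo, Jade, Brent, Fargo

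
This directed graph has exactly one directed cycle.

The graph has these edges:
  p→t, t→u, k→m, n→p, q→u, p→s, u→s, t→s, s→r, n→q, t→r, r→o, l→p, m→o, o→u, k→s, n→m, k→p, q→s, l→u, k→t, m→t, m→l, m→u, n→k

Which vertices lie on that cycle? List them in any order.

DFS with gray/black marking from o:
o gray
  u gray
    s gray
      r gray
        r→o: o is gray → back edge
Back edge closes the cycle o → u → s → r → o; its vertices are {o, r, s, u}.

o, r, s, u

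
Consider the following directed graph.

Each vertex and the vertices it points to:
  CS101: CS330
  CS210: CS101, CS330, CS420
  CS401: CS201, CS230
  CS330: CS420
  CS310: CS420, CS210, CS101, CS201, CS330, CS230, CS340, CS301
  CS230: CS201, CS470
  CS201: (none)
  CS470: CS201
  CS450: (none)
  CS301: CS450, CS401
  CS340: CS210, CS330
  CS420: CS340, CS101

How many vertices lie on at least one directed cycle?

5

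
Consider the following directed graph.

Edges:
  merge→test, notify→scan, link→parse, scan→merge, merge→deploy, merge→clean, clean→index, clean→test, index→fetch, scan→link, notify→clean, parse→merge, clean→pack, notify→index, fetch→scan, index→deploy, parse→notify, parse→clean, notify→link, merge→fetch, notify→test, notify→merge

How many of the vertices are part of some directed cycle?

8

A vertex is on a directed cycle iff it belongs to a strongly connected component of size ≥ 2 (or has a self-loop).
The vertices on cycles are {link, scan, clean, fetch, index, merge, parse, notify} — 8 in total.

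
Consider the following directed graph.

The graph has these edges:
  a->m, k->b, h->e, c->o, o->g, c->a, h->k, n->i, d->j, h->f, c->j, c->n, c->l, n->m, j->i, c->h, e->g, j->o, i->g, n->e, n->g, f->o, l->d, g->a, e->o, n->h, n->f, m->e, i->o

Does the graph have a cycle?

Yes

DFS with white/gray/black marking, starting from i:
i gray
  g gray
    a gray
      m gray
        e gray
          o gray
            o→g: g is gray → back edge
Back edge found, so a cycle exists: g → a → m → e → o → g.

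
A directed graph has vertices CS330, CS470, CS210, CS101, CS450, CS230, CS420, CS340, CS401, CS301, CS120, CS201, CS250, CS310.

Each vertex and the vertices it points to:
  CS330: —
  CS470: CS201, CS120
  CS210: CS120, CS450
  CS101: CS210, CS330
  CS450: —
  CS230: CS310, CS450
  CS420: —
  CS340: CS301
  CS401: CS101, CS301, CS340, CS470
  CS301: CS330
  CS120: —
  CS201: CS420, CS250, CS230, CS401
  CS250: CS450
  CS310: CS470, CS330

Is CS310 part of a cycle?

CS310 is on a cycle iff CS310 can reach itself via ≥1 edge.
CS310 → CS470 → CS201 → CS230 → CS310 — yes.

Yes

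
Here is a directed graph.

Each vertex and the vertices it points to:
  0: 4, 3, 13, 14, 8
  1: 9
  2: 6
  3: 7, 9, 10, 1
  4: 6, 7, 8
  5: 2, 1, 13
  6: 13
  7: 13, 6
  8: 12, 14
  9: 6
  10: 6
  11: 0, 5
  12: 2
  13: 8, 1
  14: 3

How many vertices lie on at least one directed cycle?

11

A vertex is on a directed cycle iff it belongs to a strongly connected component of size ≥ 2 (or has a self-loop).
The vertices on cycles are {1, 2, 3, 6, 7, 8, 9, 10, 12, 13, 14} — 11 in total.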